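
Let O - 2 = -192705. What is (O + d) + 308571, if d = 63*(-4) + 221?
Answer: 115837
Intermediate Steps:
O = -192703 (O = 2 - 192705 = -192703)
d = -31 (d = -252 + 221 = -31)
(O + d) + 308571 = (-192703 - 31) + 308571 = -192734 + 308571 = 115837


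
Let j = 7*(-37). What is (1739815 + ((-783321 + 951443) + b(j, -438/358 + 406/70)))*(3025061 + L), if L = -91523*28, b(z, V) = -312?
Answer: 882118229625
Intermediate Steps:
j = -259
L = -2562644
(1739815 + ((-783321 + 951443) + b(j, -438/358 + 406/70)))*(3025061 + L) = (1739815 + ((-783321 + 951443) - 312))*(3025061 - 2562644) = (1739815 + (168122 - 312))*462417 = (1739815 + 167810)*462417 = 1907625*462417 = 882118229625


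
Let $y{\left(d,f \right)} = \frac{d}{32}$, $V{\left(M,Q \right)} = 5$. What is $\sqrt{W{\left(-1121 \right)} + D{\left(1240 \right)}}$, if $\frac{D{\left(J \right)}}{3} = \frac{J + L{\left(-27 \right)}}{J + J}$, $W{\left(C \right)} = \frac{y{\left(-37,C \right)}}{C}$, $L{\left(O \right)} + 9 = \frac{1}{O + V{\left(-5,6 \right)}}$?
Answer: $\frac{\sqrt{21773703149605}}{3822610} \approx 1.2207$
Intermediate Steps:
$L{\left(O \right)} = -9 + \frac{1}{5 + O}$ ($L{\left(O \right)} = -9 + \frac{1}{O + 5} = -9 + \frac{1}{5 + O}$)
$y{\left(d,f \right)} = \frac{d}{32}$ ($y{\left(d,f \right)} = d \frac{1}{32} = \frac{d}{32}$)
$W{\left(C \right)} = - \frac{37}{32 C}$ ($W{\left(C \right)} = \frac{\frac{1}{32} \left(-37\right)}{C} = - \frac{37}{32 C}$)
$D{\left(J \right)} = \frac{3 \left(- \frac{199}{22} + J\right)}{2 J}$ ($D{\left(J \right)} = 3 \frac{J + \frac{-44 - -243}{5 - 27}}{J + J} = 3 \frac{J + \frac{-44 + 243}{-22}}{2 J} = 3 \left(J - \frac{199}{22}\right) \frac{1}{2 J} = 3 \left(- \frac{199}{22} + J\right) \frac{1}{2 J} = 3 \frac{- \frac{199}{22} + J}{2 J} = \frac{3 \left(- \frac{199}{22} + J\right)}{2 J}$)
$\sqrt{W{\left(-1121 \right)} + D{\left(1240 \right)}} = \sqrt{- \frac{37}{32 \left(-1121\right)} + \frac{3 \left(-199 + 22 \cdot 1240\right)}{44 \cdot 1240}} = \sqrt{\left(- \frac{37}{32}\right) \left(- \frac{1}{1121}\right) + \frac{3}{44} \cdot \frac{1}{1240} \left(-199 + 27280\right)} = \sqrt{\frac{37}{35872} + \frac{3}{44} \cdot \frac{1}{1240} \cdot 27081} = \sqrt{\frac{37}{35872} + \frac{81243}{54560}} = \sqrt{\frac{11392061}{7645220}} = \frac{\sqrt{21773703149605}}{3822610}$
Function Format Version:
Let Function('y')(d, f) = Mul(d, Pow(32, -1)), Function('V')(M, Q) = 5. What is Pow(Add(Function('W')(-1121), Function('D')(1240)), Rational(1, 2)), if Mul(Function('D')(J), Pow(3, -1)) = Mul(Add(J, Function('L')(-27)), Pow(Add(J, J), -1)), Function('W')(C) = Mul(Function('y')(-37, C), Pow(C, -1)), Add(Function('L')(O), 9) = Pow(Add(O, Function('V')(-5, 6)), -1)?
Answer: Mul(Rational(1, 3822610), Pow(21773703149605, Rational(1, 2))) ≈ 1.2207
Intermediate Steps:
Function('L')(O) = Add(-9, Pow(Add(5, O), -1)) (Function('L')(O) = Add(-9, Pow(Add(O, 5), -1)) = Add(-9, Pow(Add(5, O), -1)))
Function('y')(d, f) = Mul(Rational(1, 32), d) (Function('y')(d, f) = Mul(d, Rational(1, 32)) = Mul(Rational(1, 32), d))
Function('W')(C) = Mul(Rational(-37, 32), Pow(C, -1)) (Function('W')(C) = Mul(Mul(Rational(1, 32), -37), Pow(C, -1)) = Mul(Rational(-37, 32), Pow(C, -1)))
Function('D')(J) = Mul(Rational(3, 2), Pow(J, -1), Add(Rational(-199, 22), J)) (Function('D')(J) = Mul(3, Mul(Add(J, Mul(Pow(Add(5, -27), -1), Add(-44, Mul(-9, -27)))), Pow(Add(J, J), -1))) = Mul(3, Mul(Add(J, Mul(Pow(-22, -1), Add(-44, 243))), Pow(Mul(2, J), -1))) = Mul(3, Mul(Add(J, Mul(Rational(-1, 22), 199)), Mul(Rational(1, 2), Pow(J, -1)))) = Mul(3, Mul(Add(J, Rational(-199, 22)), Mul(Rational(1, 2), Pow(J, -1)))) = Mul(3, Mul(Add(Rational(-199, 22), J), Mul(Rational(1, 2), Pow(J, -1)))) = Mul(3, Mul(Rational(1, 2), Pow(J, -1), Add(Rational(-199, 22), J))) = Mul(Rational(3, 2), Pow(J, -1), Add(Rational(-199, 22), J)))
Pow(Add(Function('W')(-1121), Function('D')(1240)), Rational(1, 2)) = Pow(Add(Mul(Rational(-37, 32), Pow(-1121, -1)), Mul(Rational(3, 44), Pow(1240, -1), Add(-199, Mul(22, 1240)))), Rational(1, 2)) = Pow(Add(Mul(Rational(-37, 32), Rational(-1, 1121)), Mul(Rational(3, 44), Rational(1, 1240), Add(-199, 27280))), Rational(1, 2)) = Pow(Add(Rational(37, 35872), Mul(Rational(3, 44), Rational(1, 1240), 27081)), Rational(1, 2)) = Pow(Add(Rational(37, 35872), Rational(81243, 54560)), Rational(1, 2)) = Pow(Rational(11392061, 7645220), Rational(1, 2)) = Mul(Rational(1, 3822610), Pow(21773703149605, Rational(1, 2)))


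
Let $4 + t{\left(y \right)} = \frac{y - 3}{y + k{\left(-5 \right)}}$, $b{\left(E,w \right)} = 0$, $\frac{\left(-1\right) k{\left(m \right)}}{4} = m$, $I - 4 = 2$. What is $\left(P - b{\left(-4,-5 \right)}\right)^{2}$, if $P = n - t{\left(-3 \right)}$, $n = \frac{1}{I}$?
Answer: $\frac{212521}{10404} \approx 20.427$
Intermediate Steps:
$I = 6$ ($I = 4 + 2 = 6$)
$k{\left(m \right)} = - 4 m$
$n = \frac{1}{6} \approx 0.16667$
$t{\left(y \right)} = -4 + \frac{-3 + y}{20 + y}$ ($t{\left(y \right)} = -4 + \frac{y - 3}{y - -20} = -4 + \frac{-3 + y}{y + 20} = -4 + \frac{-3 + y}{20 + y}$)
$P = \frac{461}{102}$ ($P = \frac{1}{6} - \frac{-83 - -9}{20 - 3} = \frac{1}{6} - \frac{-83 + 9}{17} = \frac{1}{6} - \frac{1}{17} \left(-74\right) = \frac{1}{6} - - \frac{74}{17} = \frac{1}{6} + \frac{74}{17} = \frac{461}{102} \approx 4.5196$)
$\left(P - b{\left(-4,-5 \right)}\right)^{2} = \left(\frac{461}{102} - 0\right)^{2} = \left(\frac{461}{102} + 0\right)^{2} = \left(\frac{461}{102}\right)^{2} = \frac{212521}{10404}$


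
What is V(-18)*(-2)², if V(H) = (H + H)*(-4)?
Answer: 576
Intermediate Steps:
V(H) = -8*H (V(H) = (2*H)*(-4) = -8*H)
V(-18)*(-2)² = -8*(-18)*(-2)² = 144*4 = 576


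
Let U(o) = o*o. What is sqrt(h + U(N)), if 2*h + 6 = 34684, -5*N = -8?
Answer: 3*sqrt(48171)/5 ≈ 131.69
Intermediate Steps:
N = 8/5 (N = -1/5*(-8) = 8/5 ≈ 1.6000)
h = 17339 (h = -3 + (1/2)*34684 = -3 + 17342 = 17339)
U(o) = o**2
sqrt(h + U(N)) = sqrt(17339 + (8/5)**2) = sqrt(17339 + 64/25) = sqrt(433539/25) = 3*sqrt(48171)/5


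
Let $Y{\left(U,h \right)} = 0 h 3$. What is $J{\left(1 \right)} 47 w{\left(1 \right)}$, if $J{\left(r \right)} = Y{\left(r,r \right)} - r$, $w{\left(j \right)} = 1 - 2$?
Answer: $47$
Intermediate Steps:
$w{\left(j \right)} = -1$
$Y{\left(U,h \right)} = 0$ ($Y{\left(U,h \right)} = 0 \cdot 3 = 0$)
$J{\left(r \right)} = - r$ ($J{\left(r \right)} = 0 - r = - r$)
$J{\left(1 \right)} 47 w{\left(1 \right)} = \left(-1\right) 1 \cdot 47 \left(-1\right) = \left(-1\right) 47 \left(-1\right) = \left(-47\right) \left(-1\right) = 47$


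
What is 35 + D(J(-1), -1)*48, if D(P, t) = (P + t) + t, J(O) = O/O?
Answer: -13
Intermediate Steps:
J(O) = 1
D(P, t) = P + 2*t
35 + D(J(-1), -1)*48 = 35 + (1 + 2*(-1))*48 = 35 + (1 - 2)*48 = 35 - 1*48 = 35 - 48 = -13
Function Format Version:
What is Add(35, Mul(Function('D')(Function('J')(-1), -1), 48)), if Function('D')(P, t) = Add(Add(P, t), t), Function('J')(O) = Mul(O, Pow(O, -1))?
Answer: -13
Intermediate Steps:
Function('J')(O) = 1
Function('D')(P, t) = Add(P, Mul(2, t))
Add(35, Mul(Function('D')(Function('J')(-1), -1), 48)) = Add(35, Mul(Add(1, Mul(2, -1)), 48)) = Add(35, Mul(Add(1, -2), 48)) = Add(35, Mul(-1, 48)) = Add(35, -48) = -13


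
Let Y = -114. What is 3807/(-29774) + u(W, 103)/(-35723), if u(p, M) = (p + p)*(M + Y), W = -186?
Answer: -257832669/1063616602 ≈ -0.24241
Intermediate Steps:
u(p, M) = 2*p*(-114 + M) (u(p, M) = (p + p)*(M - 114) = (2*p)*(-114 + M) = 2*p*(-114 + M))
3807/(-29774) + u(W, 103)/(-35723) = 3807/(-29774) + (2*(-186)*(-114 + 103))/(-35723) = 3807*(-1/29774) + (2*(-186)*(-11))*(-1/35723) = -3807/29774 + 4092*(-1/35723) = -3807/29774 - 4092/35723 = -257832669/1063616602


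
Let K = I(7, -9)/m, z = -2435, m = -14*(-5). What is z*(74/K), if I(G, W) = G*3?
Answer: -1801900/3 ≈ -6.0063e+5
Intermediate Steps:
I(G, W) = 3*G
m = 70
K = 3/10 (K = (3*7)/70 = 21*(1/70) = 3/10 ≈ 0.30000)
z*(74/K) = -180190/3/10 = -180190*10/3 = -2435*740/3 = -1801900/3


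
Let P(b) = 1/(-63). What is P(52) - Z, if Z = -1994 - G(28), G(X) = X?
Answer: 127385/63 ≈ 2022.0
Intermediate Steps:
P(b) = -1/63
Z = -2022 (Z = -1994 - 1*28 = -1994 - 28 = -2022)
P(52) - Z = -1/63 - 1*(-2022) = -1/63 + 2022 = 127385/63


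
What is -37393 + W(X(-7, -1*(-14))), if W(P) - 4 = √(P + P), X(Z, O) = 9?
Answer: -37389 + 3*√2 ≈ -37385.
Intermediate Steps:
W(P) = 4 + √2*√P (W(P) = 4 + √(P + P) = 4 + √(2*P) = 4 + √2*√P)
-37393 + W(X(-7, -1*(-14))) = -37393 + (4 + √2*√9) = -37393 + (4 + √2*3) = -37393 + (4 + 3*√2) = -37389 + 3*√2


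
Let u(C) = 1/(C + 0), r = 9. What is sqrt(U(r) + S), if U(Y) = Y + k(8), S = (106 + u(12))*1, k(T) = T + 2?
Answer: sqrt(4503)/6 ≈ 11.184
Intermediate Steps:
k(T) = 2 + T
u(C) = 1/C
S = 1273/12 (S = (106 + 1/12)*1 = (1273/12)*1 = 1273/12 ≈ 106.08)
U(Y) = 10 + Y (U(Y) = Y + (2 + 8) = Y + 10 = 10 + Y)
sqrt(U(r) + S) = sqrt((10 + 9) + 1273/12) = sqrt(19 + 1273/12) = sqrt(1501/12) = sqrt(4503)/6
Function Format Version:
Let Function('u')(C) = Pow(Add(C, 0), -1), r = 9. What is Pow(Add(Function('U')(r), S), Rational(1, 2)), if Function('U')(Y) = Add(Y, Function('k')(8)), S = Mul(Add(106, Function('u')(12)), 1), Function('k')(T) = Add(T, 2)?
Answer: Mul(Rational(1, 6), Pow(4503, Rational(1, 2))) ≈ 11.184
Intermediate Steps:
Function('k')(T) = Add(2, T)
Function('u')(C) = Pow(C, -1)
S = Rational(1273, 12) (S = Mul(Add(106, Pow(12, -1)), 1) = Mul(Add(106, Rational(1, 12)), 1) = Mul(Rational(1273, 12), 1) = Rational(1273, 12) ≈ 106.08)
Function('U')(Y) = Add(10, Y) (Function('U')(Y) = Add(Y, Add(2, 8)) = Add(Y, 10) = Add(10, Y))
Pow(Add(Function('U')(r), S), Rational(1, 2)) = Pow(Add(Add(10, 9), Rational(1273, 12)), Rational(1, 2)) = Pow(Add(19, Rational(1273, 12)), Rational(1, 2)) = Pow(Rational(1501, 12), Rational(1, 2)) = Mul(Rational(1, 6), Pow(4503, Rational(1, 2)))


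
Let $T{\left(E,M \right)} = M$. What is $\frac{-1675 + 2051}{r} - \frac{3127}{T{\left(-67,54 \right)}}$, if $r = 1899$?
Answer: $- \frac{657541}{11394} \approx -57.709$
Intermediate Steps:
$\frac{-1675 + 2051}{r} - \frac{3127}{T{\left(-67,54 \right)}} = \frac{-1675 + 2051}{1899} - \frac{3127}{54} = 376 \cdot \frac{1}{1899} - \frac{3127}{54} = \frac{376}{1899} - \frac{3127}{54} = - \frac{657541}{11394}$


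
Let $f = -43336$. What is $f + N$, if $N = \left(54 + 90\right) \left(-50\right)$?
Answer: $-50536$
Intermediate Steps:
$N = -7200$ ($N = 144 \left(-50\right) = -7200$)
$f + N = -43336 - 7200 = -50536$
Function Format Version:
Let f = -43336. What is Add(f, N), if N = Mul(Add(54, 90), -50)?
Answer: -50536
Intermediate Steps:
N = -7200 (N = Mul(144, -50) = -7200)
Add(f, N) = Add(-43336, -7200) = -50536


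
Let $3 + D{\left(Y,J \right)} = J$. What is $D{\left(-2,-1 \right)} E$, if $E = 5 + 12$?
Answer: $-68$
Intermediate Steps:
$E = 17$
$D{\left(Y,J \right)} = -3 + J$
$D{\left(-2,-1 \right)} E = \left(-3 - 1\right) 17 = \left(-4\right) 17 = -68$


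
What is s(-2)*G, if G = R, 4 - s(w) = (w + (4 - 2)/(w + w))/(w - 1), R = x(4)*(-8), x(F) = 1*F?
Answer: -304/3 ≈ -101.33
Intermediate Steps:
x(F) = F
R = -32 (R = 4*(-8) = -32)
s(w) = 4 - (w + 1/w)/(-1 + w) (s(w) = 4 - (w + (4 - 2)/(w + w))/(w - 1) = 4 - (w + 2/((2*w)))/(-1 + w) = 4 - (w + 2*(1/(2*w)))/(-1 + w) = 4 - (w + 1/w)/(-1 + w))
G = -32
s(-2)*G = ((-1 - 4*(-2) + 3*(-2)**2)/((-2)*(-1 - 2)))*(-32) = -1/2*(-1 + 8 + 3*4)/(-3)*(-32) = -1/2*(-1/3)*(-1 + 8 + 12)*(-32) = -1/2*(-1/3)*19*(-32) = (19/6)*(-32) = -304/3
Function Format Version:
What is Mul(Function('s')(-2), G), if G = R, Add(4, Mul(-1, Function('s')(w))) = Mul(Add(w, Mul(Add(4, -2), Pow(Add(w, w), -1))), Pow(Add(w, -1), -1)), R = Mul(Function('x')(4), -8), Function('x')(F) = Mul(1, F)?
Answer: Rational(-304, 3) ≈ -101.33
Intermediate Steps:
Function('x')(F) = F
R = -32 (R = Mul(4, -8) = -32)
Function('s')(w) = Add(4, Mul(-1, Pow(Add(-1, w), -1), Add(w, Pow(w, -1)))) (Function('s')(w) = Add(4, Mul(-1, Mul(Add(w, Mul(Add(4, -2), Pow(Add(w, w), -1))), Pow(Add(w, -1), -1)))) = Add(4, Mul(-1, Mul(Add(w, Mul(2, Pow(Mul(2, w), -1))), Pow(Add(-1, w), -1)))) = Add(4, Mul(-1, Mul(Add(w, Mul(2, Mul(Rational(1, 2), Pow(w, -1)))), Pow(Add(-1, w), -1)))) = Add(4, Mul(-1, Mul(Add(w, Pow(w, -1)), Pow(Add(-1, w), -1)))) = Add(4, Mul(-1, Mul(Pow(Add(-1, w), -1), Add(w, Pow(w, -1))))) = Add(4, Mul(-1, Pow(Add(-1, w), -1), Add(w, Pow(w, -1)))))
G = -32
Mul(Function('s')(-2), G) = Mul(Mul(Pow(-2, -1), Pow(Add(-1, -2), -1), Add(-1, Mul(-4, -2), Mul(3, Pow(-2, 2)))), -32) = Mul(Mul(Rational(-1, 2), Pow(-3, -1), Add(-1, 8, Mul(3, 4))), -32) = Mul(Mul(Rational(-1, 2), Rational(-1, 3), Add(-1, 8, 12)), -32) = Mul(Mul(Rational(-1, 2), Rational(-1, 3), 19), -32) = Mul(Rational(19, 6), -32) = Rational(-304, 3)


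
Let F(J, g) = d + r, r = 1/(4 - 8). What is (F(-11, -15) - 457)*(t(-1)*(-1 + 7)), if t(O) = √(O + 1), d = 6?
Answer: 0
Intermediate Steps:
r = -¼ (r = 1/(-4) = -¼ ≈ -0.25000)
F(J, g) = 23/4 (F(J, g) = 6 - ¼ = 23/4)
t(O) = √(1 + O)
(F(-11, -15) - 457)*(t(-1)*(-1 + 7)) = (23/4 - 457)*(√(1 - 1)*(-1 + 7)) = -1805*√0*6/4 = -0*6 = -1805/4*0 = 0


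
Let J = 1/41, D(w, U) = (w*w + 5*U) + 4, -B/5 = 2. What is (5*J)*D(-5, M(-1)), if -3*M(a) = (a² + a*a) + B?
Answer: 635/123 ≈ 5.1626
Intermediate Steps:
B = -10 (B = -5*2 = -10)
M(a) = 10/3 - 2*a²/3 (M(a) = -((a² + a*a) - 10)/3 = -((a² + a²) - 10)/3 = -(2*a² - 10)/3 = -(-10 + 2*a²)/3 = 10/3 - 2*a²/3)
D(w, U) = 4 + w² + 5*U (D(w, U) = (w² + 5*U) + 4 = 4 + w² + 5*U)
J = 1/41 ≈ 0.024390
(5*J)*D(-5, M(-1)) = (5*(1/41))*(4 + (-5)² + 5*(10/3 - ⅔*(-1)²)) = 5*(4 + 25 + 5*(10/3 - ⅔*1))/41 = 5*(4 + 25 + 5*(10/3 - ⅔))/41 = 5*(4 + 25 + 5*(8/3))/41 = 5*(4 + 25 + 40/3)/41 = (5/41)*(127/3) = 635/123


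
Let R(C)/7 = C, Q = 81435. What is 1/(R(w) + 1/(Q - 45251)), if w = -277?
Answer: -36184/70160775 ≈ -0.00051573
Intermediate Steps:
R(C) = 7*C
1/(R(w) + 1/(Q - 45251)) = 1/(7*(-277) + 1/(81435 - 45251)) = 1/(-1939 + 1/36184) = 1/(-70160775/36184) = -36184/70160775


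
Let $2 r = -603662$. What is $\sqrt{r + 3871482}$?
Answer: $\sqrt{3569651} \approx 1889.4$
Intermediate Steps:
$r = -301831$ ($r = \frac{1}{2} \left(-603662\right) = -301831$)
$\sqrt{r + 3871482} = \sqrt{-301831 + 3871482} = \sqrt{3569651}$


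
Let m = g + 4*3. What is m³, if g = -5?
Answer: 343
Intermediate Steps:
m = 7 (m = -5 + 4*3 = -5 + 12 = 7)
m³ = 7³ = 343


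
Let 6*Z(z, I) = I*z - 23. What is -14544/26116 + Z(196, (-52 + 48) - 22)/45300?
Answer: -1021686751/1774582200 ≈ -0.57573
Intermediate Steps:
Z(z, I) = -23/6 + I*z/6 (Z(z, I) = (I*z - 23)/6 = (-23 + I*z)/6 = -23/6 + I*z/6)
-14544/26116 + Z(196, (-52 + 48) - 22)/45300 = -14544/26116 + (-23/6 + (1/6)*((-52 + 48) - 22)*196)/45300 = -14544*1/26116 + (-23/6 + (1/6)*(-4 - 22)*196)*(1/45300) = -3636/6529 + (-23/6 + (1/6)*(-26)*196)*(1/45300) = -3636/6529 + (-23/6 - 2548/3)*(1/45300) = -3636/6529 - 5119/6*1/45300 = -3636/6529 - 5119/271800 = -1021686751/1774582200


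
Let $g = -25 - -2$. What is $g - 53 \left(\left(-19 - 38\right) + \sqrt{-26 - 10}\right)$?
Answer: $2998 - 318 i \approx 2998.0 - 318.0 i$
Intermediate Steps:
$g = -23$ ($g = -25 + 2 = -23$)
$g - 53 \left(\left(-19 - 38\right) + \sqrt{-26 - 10}\right) = -23 - 53 \left(\left(-19 - 38\right) + \sqrt{-26 - 10}\right) = -23 - 53 \left(-57 + \sqrt{-36}\right) = -23 - 53 \left(-57 + 6 i\right) = -23 + \left(3021 - 318 i\right) = 2998 - 318 i$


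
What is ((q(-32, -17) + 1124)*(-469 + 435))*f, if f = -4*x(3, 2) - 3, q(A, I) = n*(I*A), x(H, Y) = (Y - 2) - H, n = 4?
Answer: -1009800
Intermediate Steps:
x(H, Y) = -2 + Y - H (x(H, Y) = (-2 + Y) - H = -2 + Y - H)
q(A, I) = 4*A*I (q(A, I) = 4*(I*A) = 4*(A*I) = 4*A*I)
f = 9 (f = -4*(-2 + 2 - 1*3) - 3 = -4*(-2 + 2 - 3) - 3 = -4*(-3) - 3 = 12 - 3 = 9)
((q(-32, -17) + 1124)*(-469 + 435))*f = ((4*(-32)*(-17) + 1124)*(-469 + 435))*9 = ((2176 + 1124)*(-34))*9 = (3300*(-34))*9 = -112200*9 = -1009800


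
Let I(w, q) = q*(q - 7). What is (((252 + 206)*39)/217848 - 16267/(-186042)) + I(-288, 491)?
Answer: 802620954916027/3377406468 ≈ 2.3764e+5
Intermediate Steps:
I(w, q) = q*(-7 + q)
(((252 + 206)*39)/217848 - 16267/(-186042)) + I(-288, 491) = (((252 + 206)*39)/217848 - 16267/(-186042)) + 491*(-7 + 491) = ((458*39)*(1/217848) - 16267*(-1/186042)) + 491*484 = (17862*(1/217848) + 16267/186042) + 237644 = (2977/36308 + 16267/186042) + 237644 = 572234635/3377406468 + 237644 = 802620954916027/3377406468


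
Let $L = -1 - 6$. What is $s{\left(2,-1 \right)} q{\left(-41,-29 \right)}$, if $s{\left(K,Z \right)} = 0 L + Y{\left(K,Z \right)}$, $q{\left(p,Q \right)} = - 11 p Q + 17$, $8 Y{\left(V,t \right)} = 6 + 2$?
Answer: $-13062$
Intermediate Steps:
$Y{\left(V,t \right)} = 1$ ($Y{\left(V,t \right)} = \frac{6 + 2}{8} = \frac{1}{8} \cdot 8 = 1$)
$L = -7$ ($L = -1 - 6 = -7$)
$q{\left(p,Q \right)} = 17 - 11 Q p$ ($q{\left(p,Q \right)} = - 11 Q p + 17 = 17 - 11 Q p$)
$s{\left(K,Z \right)} = 1$ ($s{\left(K,Z \right)} = 0 \left(-7\right) + 1 = 0 + 1 = 1$)
$s{\left(2,-1 \right)} q{\left(-41,-29 \right)} = 1 \left(17 - \left(-319\right) \left(-41\right)\right) = 1 \left(17 - 13079\right) = 1 \left(-13062\right) = -13062$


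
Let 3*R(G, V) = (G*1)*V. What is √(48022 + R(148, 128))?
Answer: √489030/3 ≈ 233.10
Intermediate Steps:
R(G, V) = G*V/3 (R(G, V) = ((G*1)*V)/3 = (G*V)/3 = G*V/3)
√(48022 + R(148, 128)) = √(48022 + (⅓)*148*128) = √(48022 + 18944/3) = √(163010/3) = √489030/3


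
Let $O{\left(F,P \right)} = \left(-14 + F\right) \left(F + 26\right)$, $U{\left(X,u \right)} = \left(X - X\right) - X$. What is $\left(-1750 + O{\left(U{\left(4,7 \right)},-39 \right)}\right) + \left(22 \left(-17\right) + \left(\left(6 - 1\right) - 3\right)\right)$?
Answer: $-2518$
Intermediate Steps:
$U{\left(X,u \right)} = - X$ ($U{\left(X,u \right)} = 0 - X = - X$)
$O{\left(F,P \right)} = \left(-14 + F\right) \left(26 + F\right)$
$\left(-1750 + O{\left(U{\left(4,7 \right)},-39 \right)}\right) + \left(22 \left(-17\right) + \left(\left(6 - 1\right) - 3\right)\right) = \left(-1750 + \left(-364 + \left(\left(-1\right) 4\right)^{2} + 12 \left(\left(-1\right) 4\right)\right)\right) + \left(22 \left(-17\right) + \left(\left(6 - 1\right) - 3\right)\right) = \left(-1750 + \left(-364 + \left(-4\right)^{2} + 12 \left(-4\right)\right)\right) + \left(-374 + \left(5 - 3\right)\right) = \left(-1750 - 396\right) + \left(-374 + 2\right) = \left(-1750 - 396\right) - 372 = -2146 - 372 = -2518$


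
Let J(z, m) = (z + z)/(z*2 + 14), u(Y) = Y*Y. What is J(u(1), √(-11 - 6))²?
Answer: 1/64 ≈ 0.015625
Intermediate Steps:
u(Y) = Y²
J(z, m) = 2*z/(14 + 2*z) (J(z, m) = (2*z)/(2*z + 14) = (2*z)/(14 + 2*z) = 2*z/(14 + 2*z))
J(u(1), √(-11 - 6))² = (1²/(7 + 1²))² = (1/(7 + 1))² = (1/8)² = (1*(⅛))² = (⅛)² = 1/64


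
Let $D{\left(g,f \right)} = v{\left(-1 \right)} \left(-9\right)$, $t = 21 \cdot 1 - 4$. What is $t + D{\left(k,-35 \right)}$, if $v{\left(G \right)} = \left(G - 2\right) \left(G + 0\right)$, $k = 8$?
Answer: $-10$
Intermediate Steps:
$t = 17$ ($t = 21 - 4 = 17$)
$v{\left(G \right)} = G \left(-2 + G\right)$ ($v{\left(G \right)} = \left(-2 + G\right) G = G \left(-2 + G\right)$)
$D{\left(g,f \right)} = -27$ ($D{\left(g,f \right)} = - (-2 - 1) \left(-9\right) = \left(-1\right) \left(-3\right) \left(-9\right) = 3 \left(-9\right) = -27$)
$t + D{\left(k,-35 \right)} = 17 - 27 = -10$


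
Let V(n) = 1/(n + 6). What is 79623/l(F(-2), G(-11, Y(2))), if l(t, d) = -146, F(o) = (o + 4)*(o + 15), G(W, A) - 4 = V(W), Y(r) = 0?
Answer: -79623/146 ≈ -545.36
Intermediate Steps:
V(n) = 1/(6 + n)
G(W, A) = 4 + 1/(6 + W)
F(o) = (4 + o)*(15 + o)
79623/l(F(-2), G(-11, Y(2))) = 79623/(-146) = 79623*(-1/146) = -79623/146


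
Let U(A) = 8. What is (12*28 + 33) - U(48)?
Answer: 361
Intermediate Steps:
(12*28 + 33) - U(48) = (12*28 + 33) - 1*8 = (336 + 33) - 8 = 369 - 8 = 361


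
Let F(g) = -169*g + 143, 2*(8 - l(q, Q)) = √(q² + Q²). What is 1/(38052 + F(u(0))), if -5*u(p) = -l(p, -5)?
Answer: 10/380091 ≈ 2.6309e-5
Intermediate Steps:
l(q, Q) = 8 - √(Q² + q²)/2 (l(q, Q) = 8 - √(q² + Q²)/2 = 8 - √(Q² + q²)/2)
u(p) = 8/5 - √(25 + p²)/10 (u(p) = -(-1)*(8 - √((-5)² + p²)/2)/5 = -(-1)*(8 - √(25 + p²)/2)/5 = -(-8 + √(25 + p²)/2)/5 = 8/5 - √(25 + p²)/10)
F(g) = 143 - 169*g
1/(38052 + F(u(0))) = 1/(38052 + (143 - 169*(8/5 - √(25 + 0²)/10))) = 1/(38052 + (143 - 169*(8/5 - √(25 + 0)/10))) = 1/(38052 + (143 - 169*(8/5 - √25/10))) = 1/(38052 + (143 - 169*(8/5 - ⅒*5))) = 1/(38052 + (143 - 169*(8/5 - ½))) = 1/(38052 + (143 - 169*11/10)) = 1/(38052 + (143 - 1859/10)) = 1/(38052 - 429/10) = 1/(380091/10) = 10/380091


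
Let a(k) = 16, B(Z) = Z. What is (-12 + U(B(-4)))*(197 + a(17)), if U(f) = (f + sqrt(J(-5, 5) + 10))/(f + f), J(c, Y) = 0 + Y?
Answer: -4899/2 - 213*sqrt(15)/8 ≈ -2552.6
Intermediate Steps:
J(c, Y) = Y
U(f) = (f + sqrt(15))/(2*f) (U(f) = (f + sqrt(5 + 10))/(f + f) = (f + sqrt(15))/((2*f)) = (f + sqrt(15))*(1/(2*f)) = (f + sqrt(15))/(2*f))
(-12 + U(B(-4)))*(197 + a(17)) = (-12 + (1/2)*(-4 + sqrt(15))/(-4))*(197 + 16) = (-12 + (1/2)*(-1/4)*(-4 + sqrt(15)))*213 = (-12 + (1/2 - sqrt(15)/8))*213 = (-23/2 - sqrt(15)/8)*213 = -4899/2 - 213*sqrt(15)/8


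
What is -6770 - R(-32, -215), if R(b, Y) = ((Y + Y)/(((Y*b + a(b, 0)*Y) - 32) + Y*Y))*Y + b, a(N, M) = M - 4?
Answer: -363493004/53933 ≈ -6739.7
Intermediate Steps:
a(N, M) = -4 + M
R(b, Y) = b + 2*Y**2/(-32 + Y**2 - 4*Y + Y*b) (R(b, Y) = ((Y + Y)/(((Y*b + (-4 + 0)*Y) - 32) + Y*Y))*Y + b = ((2*Y)/(((Y*b - 4*Y) - 32) + Y**2))*Y + b = ((2*Y)/(((-4*Y + Y*b) - 32) + Y**2))*Y + b = ((2*Y)/((-32 - 4*Y + Y*b) + Y**2))*Y + b = ((2*Y)/(-32 + Y**2 - 4*Y + Y*b))*Y + b = (2*Y/(-32 + Y**2 - 4*Y + Y*b))*Y + b = 2*Y**2/(-32 + Y**2 - 4*Y + Y*b) + b = b + 2*Y**2/(-32 + Y**2 - 4*Y + Y*b))
-6770 - R(-32, -215) = -6770 - (-32*(-32) + 2*(-215)**2 - 215*(-32)**2 - 32*(-215)**2 - 4*(-215)*(-32))/(-32 + (-215)**2 - 4*(-215) - 215*(-32)) = -6770 - (1024 + 2*46225 - 215*1024 - 32*46225 - 27520)/(-32 + 46225 + 860 + 6880) = -6770 - (1024 + 92450 - 220160 - 1479200 - 27520)/53933 = -6770 - (-1633406)/53933 = -6770 - 1*(-1633406/53933) = -6770 + 1633406/53933 = -363493004/53933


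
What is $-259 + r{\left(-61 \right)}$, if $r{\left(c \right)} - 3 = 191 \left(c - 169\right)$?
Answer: $-44186$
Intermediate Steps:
$r{\left(c \right)} = -32276 + 191 c$ ($r{\left(c \right)} = 3 + 191 \left(c - 169\right) = 3 + 191 \left(-169 + c\right) = 3 + \left(-32279 + 191 c\right) = -32276 + 191 c$)
$-259 + r{\left(-61 \right)} = -259 + \left(-32276 + 191 \left(-61\right)\right) = -259 - 43927 = -44186$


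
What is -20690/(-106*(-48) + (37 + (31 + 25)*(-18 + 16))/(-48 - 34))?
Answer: -1696580/417291 ≈ -4.0657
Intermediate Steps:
-20690/(-106*(-48) + (37 + (31 + 25)*(-18 + 16))/(-48 - 34)) = -20690/(5088 + (37 + 56*(-2))/(-82)) = -20690/(5088 + (37 - 112)*(-1/82)) = -20690/(5088 - 75*(-1/82)) = -20690/(5088 + 75/82) = -20690/417291/82 = -20690*82/417291 = -1696580/417291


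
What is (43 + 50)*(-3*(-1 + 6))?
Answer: -1395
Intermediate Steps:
(43 + 50)*(-3*(-1 + 6)) = 93*(-3*5) = 93*(-15) = -1395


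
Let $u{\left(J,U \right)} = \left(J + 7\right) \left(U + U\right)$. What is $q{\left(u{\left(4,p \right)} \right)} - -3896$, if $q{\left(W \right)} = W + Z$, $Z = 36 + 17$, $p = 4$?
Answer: $4037$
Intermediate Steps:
$u{\left(J,U \right)} = 2 U \left(7 + J\right)$ ($u{\left(J,U \right)} = \left(7 + J\right) 2 U = 2 U \left(7 + J\right)$)
$Z = 53$
$q{\left(W \right)} = 53 + W$ ($q{\left(W \right)} = W + 53 = 53 + W$)
$q{\left(u{\left(4,p \right)} \right)} - -3896 = \left(53 + 2 \cdot 4 \left(7 + 4\right)\right) - -3896 = \left(53 + 2 \cdot 4 \cdot 11\right) + 3896 = \left(53 + 88\right) + 3896 = 141 + 3896 = 4037$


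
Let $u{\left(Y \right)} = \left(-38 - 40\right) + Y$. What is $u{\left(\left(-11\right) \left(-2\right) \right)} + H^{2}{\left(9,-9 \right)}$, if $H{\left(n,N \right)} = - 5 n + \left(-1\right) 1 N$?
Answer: $1240$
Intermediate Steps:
$H{\left(n,N \right)} = - N - 5 n$ ($H{\left(n,N \right)} = - 5 n - N = - N - 5 n$)
$u{\left(Y \right)} = -78 + Y$
$u{\left(\left(-11\right) \left(-2\right) \right)} + H^{2}{\left(9,-9 \right)} = \left(-78 - -22\right) + \left(\left(-1\right) \left(-9\right) - 45\right)^{2} = \left(-78 + 22\right) + \left(9 - 45\right)^{2} = -56 + \left(-36\right)^{2} = -56 + 1296 = 1240$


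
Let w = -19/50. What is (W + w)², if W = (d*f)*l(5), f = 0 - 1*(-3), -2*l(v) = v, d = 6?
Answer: 5148361/2500 ≈ 2059.3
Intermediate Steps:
l(v) = -v/2
f = 3 (f = 0 + 3 = 3)
w = -19/50 (w = -19*1/50 = -19/50 ≈ -0.38000)
W = -45 (W = (6*3)*(-½*5) = 18*(-5/2) = -45)
(W + w)² = (-45 - 19/50)² = (-2269/50)² = 5148361/2500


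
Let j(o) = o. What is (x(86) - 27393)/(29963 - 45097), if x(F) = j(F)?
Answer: 83/46 ≈ 1.8043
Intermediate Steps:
x(F) = F
(x(86) - 27393)/(29963 - 45097) = (86 - 27393)/(29963 - 45097) = -27307/(-15134) = -27307*(-1/15134) = 83/46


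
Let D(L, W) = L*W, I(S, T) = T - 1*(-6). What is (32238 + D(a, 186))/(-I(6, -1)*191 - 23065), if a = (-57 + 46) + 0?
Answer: -7548/6005 ≈ -1.2570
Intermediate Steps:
a = -11 (a = -11 + 0 = -11)
I(S, T) = 6 + T (I(S, T) = T + 6 = 6 + T)
(32238 + D(a, 186))/(-I(6, -1)*191 - 23065) = (32238 - 11*186)/(-(6 - 1)*191 - 23065) = (32238 - 2046)/(-5*191 - 23065) = 30192/(-1*955 - 23065) = 30192/(-955 - 23065) = 30192/(-24020) = 30192*(-1/24020) = -7548/6005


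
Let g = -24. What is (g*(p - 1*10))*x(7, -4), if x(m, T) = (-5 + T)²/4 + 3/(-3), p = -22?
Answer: 14784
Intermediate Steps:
x(m, T) = -1 + (-5 + T)²/4 (x(m, T) = (-5 + T)²*(¼) + 3*(-⅓) = (-5 + T)²/4 - 1 = -1 + (-5 + T)²/4)
(g*(p - 1*10))*x(7, -4) = (-24*(-22 - 1*10))*(-1 + (-5 - 4)²/4) = (-24*(-22 - 10))*(-1 + (¼)*(-9)²) = (-24*(-32))*(-1 + (¼)*81) = 768*(-1 + 81/4) = 768*(77/4) = 14784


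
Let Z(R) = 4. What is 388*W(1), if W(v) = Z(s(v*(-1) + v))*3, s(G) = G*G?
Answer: 4656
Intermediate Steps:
s(G) = G**2
W(v) = 12 (W(v) = 4*3 = 12)
388*W(1) = 388*12 = 4656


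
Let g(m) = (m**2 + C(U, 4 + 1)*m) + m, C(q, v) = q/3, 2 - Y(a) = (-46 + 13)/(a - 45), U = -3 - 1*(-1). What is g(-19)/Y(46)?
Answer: 152/15 ≈ 10.133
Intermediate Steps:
U = -2 (U = -3 + 1 = -2)
Y(a) = 2 + 33/(-45 + a) (Y(a) = 2 - (-46 + 13)/(a - 45) = 2 - (-33)/(-45 + a) = 2 + 33/(-45 + a))
C(q, v) = q/3 (C(q, v) = q*(1/3) = q/3)
g(m) = m**2 + m/3 (g(m) = (m**2 + ((1/3)*(-2))*m) + m = (m**2 - 2*m/3) + m = m**2 + m/3)
g(-19)/Y(46) = (-19*(1/3 - 19))/(((-57 + 2*46)/(-45 + 46))) = (-19*(-56/3))/(((-57 + 92)/1)) = 1064/(3*((1*35))) = (1064/3)/35 = (1064/3)*(1/35) = 152/15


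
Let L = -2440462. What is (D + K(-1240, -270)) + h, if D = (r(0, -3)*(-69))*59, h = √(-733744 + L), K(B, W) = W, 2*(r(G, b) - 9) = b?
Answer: -61605/2 + I*√3174206 ≈ -30803.0 + 1781.6*I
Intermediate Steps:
r(G, b) = 9 + b/2
h = I*√3174206 (h = √(-733744 - 2440462) = √(-3174206) = I*√3174206 ≈ 1781.6*I)
D = -61065/2 (D = ((9 + (½)*(-3))*(-69))*59 = ((9 - 3/2)*(-69))*59 = ((15/2)*(-69))*59 = -1035/2*59 = -61065/2 ≈ -30533.)
(D + K(-1240, -270)) + h = (-61065/2 - 270) + I*√3174206 = -61605/2 + I*√3174206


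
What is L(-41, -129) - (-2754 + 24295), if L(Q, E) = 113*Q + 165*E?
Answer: -47459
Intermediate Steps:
L(-41, -129) - (-2754 + 24295) = (113*(-41) + 165*(-129)) - (-2754 + 24295) = (-4633 - 21285) - 1*21541 = -25918 - 21541 = -47459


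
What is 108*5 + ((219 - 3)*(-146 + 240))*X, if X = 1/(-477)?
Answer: 26364/53 ≈ 497.43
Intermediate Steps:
X = -1/477 ≈ -0.0020964
108*5 + ((219 - 3)*(-146 + 240))*X = 108*5 + ((219 - 3)*(-146 + 240))*(-1/477) = 540 + (216*94)*(-1/477) = 540 + 20304*(-1/477) = 540 - 2256/53 = 26364/53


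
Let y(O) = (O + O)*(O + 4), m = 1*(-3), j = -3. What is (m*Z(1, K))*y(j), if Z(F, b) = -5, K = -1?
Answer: -90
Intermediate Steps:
m = -3
y(O) = 2*O*(4 + O) (y(O) = (2*O)*(4 + O) = 2*O*(4 + O))
(m*Z(1, K))*y(j) = (-3*(-5))*(2*(-3)*(4 - 3)) = 15*(2*(-3)*1) = 15*(-6) = -90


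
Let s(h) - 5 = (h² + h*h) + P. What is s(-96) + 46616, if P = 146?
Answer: 65199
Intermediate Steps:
s(h) = 151 + 2*h² (s(h) = 5 + ((h² + h*h) + 146) = 5 + ((h² + h²) + 146) = 5 + (2*h² + 146) = 5 + (146 + 2*h²) = 151 + 2*h²)
s(-96) + 46616 = (151 + 2*(-96)²) + 46616 = (151 + 2*9216) + 46616 = (151 + 18432) + 46616 = 18583 + 46616 = 65199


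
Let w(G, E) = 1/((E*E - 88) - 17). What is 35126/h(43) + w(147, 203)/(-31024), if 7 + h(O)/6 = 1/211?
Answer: -1181416532401939/1411658019072 ≈ -836.90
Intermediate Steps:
w(G, E) = 1/(-105 + E²) (w(G, E) = 1/((E² - 88) - 17) = 1/((-88 + E²) - 17) = 1/(-105 + E²))
h(O) = -8856/211 (h(O) = -42 + 6/211 = -8856/211)
35126/h(43) + w(147, 203)/(-31024) = 35126/(-8856/211) + 1/(-105 + 203²*(-31024)) = 35126*(-211/8856) - 1/31024/(-105 + 41209) = -3705793/4428 - 1/31024/41104 = -3705793/4428 + (1/41104)*(-1/31024) = -3705793/4428 - 1/1275210496 = -1181416532401939/1411658019072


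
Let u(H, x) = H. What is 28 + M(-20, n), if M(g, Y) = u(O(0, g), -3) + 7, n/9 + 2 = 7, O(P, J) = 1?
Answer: 36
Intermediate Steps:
n = 45 (n = -18 + 9*7 = -18 + 63 = 45)
M(g, Y) = 8 (M(g, Y) = 1 + 7 = 8)
28 + M(-20, n) = 28 + 8 = 36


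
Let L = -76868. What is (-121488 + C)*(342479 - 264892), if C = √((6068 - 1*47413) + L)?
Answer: -9425889456 + 77587*I*√118213 ≈ -9.4259e+9 + 2.6676e+7*I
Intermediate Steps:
C = I*√118213 (C = √((6068 - 1*47413) - 76868) = √((6068 - 47413) - 76868) = √(-41345 - 76868) = √(-118213) = I*√118213 ≈ 343.82*I)
(-121488 + C)*(342479 - 264892) = (-121488 + I*√118213)*(342479 - 264892) = (-121488 + I*√118213)*77587 = -9425889456 + 77587*I*√118213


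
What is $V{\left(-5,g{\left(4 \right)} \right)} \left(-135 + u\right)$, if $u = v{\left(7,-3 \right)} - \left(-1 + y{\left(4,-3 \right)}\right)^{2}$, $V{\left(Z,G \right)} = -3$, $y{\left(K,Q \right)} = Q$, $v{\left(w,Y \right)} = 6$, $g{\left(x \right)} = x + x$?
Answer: $435$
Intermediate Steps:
$g{\left(x \right)} = 2 x$
$u = -10$ ($u = 6 - \left(-1 - 3\right)^{2} = 6 - \left(-4\right)^{2} = 6 - 16 = -10$)
$V{\left(-5,g{\left(4 \right)} \right)} \left(-135 + u\right) = - 3 \left(-135 - 10\right) = \left(-3\right) \left(-145\right) = 435$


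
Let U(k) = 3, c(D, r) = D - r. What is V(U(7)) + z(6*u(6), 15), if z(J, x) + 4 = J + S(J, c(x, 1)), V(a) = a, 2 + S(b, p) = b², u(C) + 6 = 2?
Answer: 549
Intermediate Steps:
u(C) = -4 (u(C) = -6 + 2 = -4)
S(b, p) = -2 + b²
z(J, x) = -6 + J + J² (z(J, x) = -4 + (J + (-2 + J²)) = -4 + (-2 + J + J²) = -6 + J + J²)
V(U(7)) + z(6*u(6), 15) = 3 + (-6 + 6*(-4) + (6*(-4))²) = 3 + (-6 - 24 + (-24)²) = 3 + (-6 - 24 + 576) = 3 + 546 = 549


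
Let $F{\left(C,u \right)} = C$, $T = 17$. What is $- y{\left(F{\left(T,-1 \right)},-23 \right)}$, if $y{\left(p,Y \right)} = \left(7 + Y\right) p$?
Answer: $272$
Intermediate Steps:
$y{\left(p,Y \right)} = p \left(7 + Y\right)$
$- y{\left(F{\left(T,-1 \right)},-23 \right)} = - 17 \left(7 - 23\right) = - 17 \left(-16\right) = \left(-1\right) \left(-272\right) = 272$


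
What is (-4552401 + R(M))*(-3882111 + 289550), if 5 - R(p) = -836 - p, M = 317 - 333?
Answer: 16351814426136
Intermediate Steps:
M = -16
R(p) = 841 + p (R(p) = 5 - (-836 - p) = 5 + (836 + p) = 841 + p)
(-4552401 + R(M))*(-3882111 + 289550) = (-4552401 + (841 - 16))*(-3882111 + 289550) = (-4552401 + 825)*(-3592561) = -4551576*(-3592561) = 16351814426136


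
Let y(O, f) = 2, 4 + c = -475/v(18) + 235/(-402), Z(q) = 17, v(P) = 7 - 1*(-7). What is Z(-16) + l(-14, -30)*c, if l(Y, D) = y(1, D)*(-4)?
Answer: 457423/1407 ≈ 325.10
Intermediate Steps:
v(P) = 14 (v(P) = 7 + 7 = 14)
c = -54188/1407 (c = -4 + (-475/14 + 235/(-402)) = -4 + (-475*1/14 + 235*(-1/402)) = -4 + (-475/14 - 235/402) = -4 - 48560/1407 = -54188/1407 ≈ -38.513)
l(Y, D) = -8 (l(Y, D) = 2*(-4) = -8)
Z(-16) + l(-14, -30)*c = 17 - 8*(-54188/1407) = 17 + 433504/1407 = 457423/1407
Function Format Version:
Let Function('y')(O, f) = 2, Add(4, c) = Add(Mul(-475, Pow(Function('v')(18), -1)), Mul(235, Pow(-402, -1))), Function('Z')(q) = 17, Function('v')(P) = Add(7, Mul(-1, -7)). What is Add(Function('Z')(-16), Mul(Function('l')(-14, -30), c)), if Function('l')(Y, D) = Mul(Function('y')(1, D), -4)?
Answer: Rational(457423, 1407) ≈ 325.10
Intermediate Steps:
Function('v')(P) = 14 (Function('v')(P) = Add(7, 7) = 14)
c = Rational(-54188, 1407) (c = Add(-4, Add(Mul(-475, Pow(14, -1)), Mul(235, Pow(-402, -1)))) = Add(-4, Add(Mul(-475, Rational(1, 14)), Mul(235, Rational(-1, 402)))) = Add(-4, Add(Rational(-475, 14), Rational(-235, 402))) = Add(-4, Rational(-48560, 1407)) = Rational(-54188, 1407) ≈ -38.513)
Function('l')(Y, D) = -8 (Function('l')(Y, D) = Mul(2, -4) = -8)
Add(Function('Z')(-16), Mul(Function('l')(-14, -30), c)) = Add(17, Mul(-8, Rational(-54188, 1407))) = Add(17, Rational(433504, 1407)) = Rational(457423, 1407)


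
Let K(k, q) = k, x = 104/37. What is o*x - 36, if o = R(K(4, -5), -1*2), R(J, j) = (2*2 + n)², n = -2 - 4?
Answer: -916/37 ≈ -24.757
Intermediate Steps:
x = 104/37 (x = 104*(1/37) = 104/37 ≈ 2.8108)
n = -6
R(J, j) = 4 (R(J, j) = (2*2 - 6)² = (4 - 6)² = (-2)² = 4)
o = 4
o*x - 36 = 4*(104/37) - 36 = 416/37 - 36 = -916/37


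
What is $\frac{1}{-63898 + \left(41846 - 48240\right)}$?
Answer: $- \frac{1}{70292} \approx -1.4226 \cdot 10^{-5}$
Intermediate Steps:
$\frac{1}{-63898 + \left(41846 - 48240\right)} = \frac{1}{-63898 - 6394} = \frac{1}{-70292} = - \frac{1}{70292}$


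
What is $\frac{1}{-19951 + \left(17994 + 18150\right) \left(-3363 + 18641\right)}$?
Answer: $\frac{1}{552188081} \approx 1.811 \cdot 10^{-9}$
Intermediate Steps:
$\frac{1}{-19951 + \left(17994 + 18150\right) \left(-3363 + 18641\right)} = \frac{1}{-19951 + 36144 \cdot 15278} = \frac{1}{-19951 + 552208032} = \frac{1}{552188081}$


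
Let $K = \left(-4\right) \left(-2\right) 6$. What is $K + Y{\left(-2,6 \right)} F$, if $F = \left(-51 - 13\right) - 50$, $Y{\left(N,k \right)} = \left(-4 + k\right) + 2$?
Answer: $-408$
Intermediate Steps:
$K = 48$ ($K = 8 \cdot 6 = 48$)
$Y{\left(N,k \right)} = -2 + k$
$F = -114$ ($F = -64 - 50 = -114$)
$K + Y{\left(-2,6 \right)} F = 48 + \left(-2 + 6\right) \left(-114\right) = 48 + 4 \left(-114\right) = 48 - 456 = -408$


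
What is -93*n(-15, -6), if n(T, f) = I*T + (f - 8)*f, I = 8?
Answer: 3348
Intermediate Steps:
n(T, f) = 8*T + f*(-8 + f) (n(T, f) = 8*T + (f - 8)*f = 8*T + (-8 + f)*f = 8*T + f*(-8 + f))
-93*n(-15, -6) = -93*((-6)² - 8*(-6) + 8*(-15)) = -93*(36 + 48 - 120) = -93*(-36) = 3348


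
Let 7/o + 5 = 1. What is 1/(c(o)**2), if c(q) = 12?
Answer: 1/144 ≈ 0.0069444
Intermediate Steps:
o = -7/4 (o = 7/(-5 + 1) = 7/(-4) = 7*(-1/4) = -7/4 ≈ -1.7500)
1/(c(o)**2) = 1/(12**2) = 1/144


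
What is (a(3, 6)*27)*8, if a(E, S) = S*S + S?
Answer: 9072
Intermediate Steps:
a(E, S) = S + S² (a(E, S) = S² + S = S + S²)
(a(3, 6)*27)*8 = ((6*(1 + 6))*27)*8 = ((6*7)*27)*8 = (42*27)*8 = 1134*8 = 9072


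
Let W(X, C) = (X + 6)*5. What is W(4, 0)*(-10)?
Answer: -500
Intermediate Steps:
W(X, C) = 30 + 5*X (W(X, C) = (6 + X)*5 = 30 + 5*X)
W(4, 0)*(-10) = (30 + 5*4)*(-10) = (30 + 20)*(-10) = 50*(-10) = -500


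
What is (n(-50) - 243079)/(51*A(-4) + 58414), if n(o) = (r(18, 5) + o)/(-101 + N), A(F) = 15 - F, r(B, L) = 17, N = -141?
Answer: -5347735/1306426 ≈ -4.0934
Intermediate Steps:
n(o) = -17/242 - o/242 (n(o) = (17 + o)/(-101 - 141) = (17 + o)/(-242) = (17 + o)*(-1/242) = -17/242 - o/242)
(n(-50) - 243079)/(51*A(-4) + 58414) = ((-17/242 - 1/242*(-50)) - 243079)/(51*(15 - 1*(-4)) + 58414) = ((-17/242 + 25/121) - 243079)/(51*(15 + 4) + 58414) = (3/22 - 243079)/(51*19 + 58414) = -5347735/(22*(969 + 58414)) = -5347735/22/59383 = -5347735/22*1/59383 = -5347735/1306426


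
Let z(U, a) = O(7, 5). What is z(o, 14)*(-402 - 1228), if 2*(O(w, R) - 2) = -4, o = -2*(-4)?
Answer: 0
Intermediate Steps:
o = 8
O(w, R) = 0 (O(w, R) = 2 + (1/2)*(-4) = 2 - 2 = 0)
z(U, a) = 0
z(o, 14)*(-402 - 1228) = 0*(-402 - 1228) = 0*(-1630) = 0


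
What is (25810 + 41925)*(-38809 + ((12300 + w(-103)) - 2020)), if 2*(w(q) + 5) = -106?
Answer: -1936340445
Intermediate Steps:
w(q) = -58 (w(q) = -5 + (½)*(-106) = -5 - 53 = -58)
(25810 + 41925)*(-38809 + ((12300 + w(-103)) - 2020)) = (25810 + 41925)*(-38809 + ((12300 - 58) - 2020)) = 67735*(-38809 + (12242 - 2020)) = 67735*(-38809 + 10222) = 67735*(-28587) = -1936340445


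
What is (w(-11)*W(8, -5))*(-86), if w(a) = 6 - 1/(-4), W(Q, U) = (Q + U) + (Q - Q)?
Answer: -3225/2 ≈ -1612.5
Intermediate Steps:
W(Q, U) = Q + U (W(Q, U) = (Q + U) + 0 = Q + U)
w(a) = 25/4 (w(a) = 6 - 1*(-¼) = 6 + ¼ = 25/4)
(w(-11)*W(8, -5))*(-86) = (25*(8 - 5)/4)*(-86) = ((25/4)*3)*(-86) = (75/4)*(-86) = -3225/2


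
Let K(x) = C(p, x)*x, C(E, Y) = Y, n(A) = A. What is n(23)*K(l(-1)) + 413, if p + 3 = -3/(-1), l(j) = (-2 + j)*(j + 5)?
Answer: 3725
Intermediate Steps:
l(j) = (-2 + j)*(5 + j)
p = 0 (p = -3 - 3/(-1) = -3 - 3*(-1) = -3 + 3 = 0)
K(x) = x² (K(x) = x*x = x²)
n(23)*K(l(-1)) + 413 = 23*(-10 + (-1)² + 3*(-1))² + 413 = 23*(-10 + 1 - 3)² + 413 = 23*(-12)² + 413 = 23*144 + 413 = 3312 + 413 = 3725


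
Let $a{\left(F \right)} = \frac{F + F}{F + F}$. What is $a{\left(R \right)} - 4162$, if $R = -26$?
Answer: $-4161$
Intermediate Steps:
$a{\left(F \right)} = 1$ ($a{\left(F \right)} = \frac{2 F}{2 F} = 2 F \frac{1}{2 F} = 1$)
$a{\left(R \right)} - 4162 = 1 - 4162 = -4161$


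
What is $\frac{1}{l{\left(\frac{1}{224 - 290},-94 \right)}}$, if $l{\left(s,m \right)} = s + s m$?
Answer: $\frac{22}{31} \approx 0.70968$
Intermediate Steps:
$l{\left(s,m \right)} = s + m s$
$\frac{1}{l{\left(\frac{1}{224 - 290},-94 \right)}} = \frac{1}{\frac{1}{224 - 290} \left(1 - 94\right)} = \frac{1}{\frac{1}{-66} \left(-93\right)} = \frac{1}{\left(- \frac{1}{66}\right) \left(-93\right)} = \frac{1}{\frac{31}{22}} = \frac{22}{31}$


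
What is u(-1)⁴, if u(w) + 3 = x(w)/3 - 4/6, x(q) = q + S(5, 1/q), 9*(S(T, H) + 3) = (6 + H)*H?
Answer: 384160000/531441 ≈ 722.87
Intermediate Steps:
S(T, H) = -3 + H*(6 + H)/9 (S(T, H) = -3 + ((6 + H)*H)/9 = -3 + (H*(6 + H))/9 = -3 + H*(6 + H)/9)
x(q) = -3 + q + 1/(9*q²) + 2/(3*q) (x(q) = q + (-3 + (1/q)²/9 + 2/(3*q)) = q + (-3 + 1/(9*q²) + 2/(3*q)) = -3 + q + 1/(9*q²) + 2/(3*q))
u(w) = -14/3 + w/3 + 1/(27*w²) + 2/(9*w) (u(w) = -3 + ((-3 + w + 1/(9*w²) + 2/(3*w))/3 - 4/6) = -3 + ((-3 + w + 1/(9*w²) + 2/(3*w))*(⅓) - 4*⅙) = -3 + ((-1 + w/3 + 1/(27*w²) + 2/(9*w)) - ⅔) = -3 + (-5/3 + w/3 + 1/(27*w²) + 2/(9*w)) = -14/3 + w/3 + 1/(27*w²) + 2/(9*w))
u(-1)⁴ = (-14/3 + (⅓)*(-1) + (1/27)/(-1)² + (2/9)/(-1))⁴ = (-14/3 - ⅓ + (1/27)*1 + (2/9)*(-1))⁴ = (-14/3 - ⅓ + 1/27 - 2/9)⁴ = (-140/27)⁴ = 384160000/531441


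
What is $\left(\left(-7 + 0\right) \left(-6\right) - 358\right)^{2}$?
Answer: $99856$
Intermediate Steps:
$\left(\left(-7 + 0\right) \left(-6\right) - 358\right)^{2} = \left(\left(-7\right) \left(-6\right) - 358\right)^{2} = \left(42 - 358\right)^{2} = \left(-316\right)^{2} = 99856$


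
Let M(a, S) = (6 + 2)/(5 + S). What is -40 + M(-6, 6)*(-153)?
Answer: -1664/11 ≈ -151.27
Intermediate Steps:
M(a, S) = 8/(5 + S)
-40 + M(-6, 6)*(-153) = -40 + (8/(5 + 6))*(-153) = -40 + (8/11)*(-153) = -40 - 1224/11 = -1664/11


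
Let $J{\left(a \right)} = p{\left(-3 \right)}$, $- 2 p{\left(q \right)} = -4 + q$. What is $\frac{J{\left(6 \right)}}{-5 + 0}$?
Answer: $- \frac{7}{10} \approx -0.7$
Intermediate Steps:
$p{\left(q \right)} = 2 - \frac{q}{2}$ ($p{\left(q \right)} = - \frac{-4 + q}{2} = 2 - \frac{q}{2}$)
$J{\left(a \right)} = \frac{7}{2}$ ($J{\left(a \right)} = 2 - - \frac{3}{2} = 2 + \frac{3}{2} = \frac{7}{2}$)
$\frac{J{\left(6 \right)}}{-5 + 0} = \frac{7}{2 \left(-5 + 0\right)} = \frac{7}{2 \left(-5\right)} = \frac{7}{2} \left(- \frac{1}{5}\right) = - \frac{7}{10}$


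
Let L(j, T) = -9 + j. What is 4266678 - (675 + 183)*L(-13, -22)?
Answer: 4285554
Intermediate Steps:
4266678 - (675 + 183)*L(-13, -22) = 4266678 - (675 + 183)*(-9 - 13) = 4266678 - 858*(-22) = 4266678 - 1*(-18876) = 4266678 + 18876 = 4285554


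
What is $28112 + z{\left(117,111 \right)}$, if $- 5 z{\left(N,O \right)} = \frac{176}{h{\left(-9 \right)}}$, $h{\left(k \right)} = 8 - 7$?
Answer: $\frac{140384}{5} \approx 28077.0$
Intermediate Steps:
$h{\left(k \right)} = 1$
$z{\left(N,O \right)} = - \frac{176}{5}$ ($z{\left(N,O \right)} = - \frac{176 \cdot 1^{-1}}{5} = - \frac{176 \cdot 1}{5} = \left(- \frac{1}{5}\right) 176 = - \frac{176}{5}$)
$28112 + z{\left(117,111 \right)} = 28112 - \frac{176}{5} = \frac{140384}{5}$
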